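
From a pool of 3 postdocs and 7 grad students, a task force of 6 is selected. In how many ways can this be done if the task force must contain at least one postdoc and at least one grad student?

Unrestricted: C(10,6) = 210 ways to pick any 6 of the 10.
Subtract selections that omit an entire group: no postdocs → C(7,6) = 7; no grad students → C(3,6) = 0.
Both groups omitted at once is impossible, so 210 − 7 = 203.

203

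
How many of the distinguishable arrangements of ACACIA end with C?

With the last slot taken by C, it remains to arrange the other 5 letters (AACIA).
Those 5 letters have A appearing 3 times, giving (5)!/(3!) = 20.

20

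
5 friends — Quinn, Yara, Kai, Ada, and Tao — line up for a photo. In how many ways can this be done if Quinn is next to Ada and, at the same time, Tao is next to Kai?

24

Treat {Quinn,Ada} as one block (2 orders) and {Tao,Kai} as another (2 orders).
That leaves 3 units to arrange: 2 × 2 × 3! = 4 × 6 = 24.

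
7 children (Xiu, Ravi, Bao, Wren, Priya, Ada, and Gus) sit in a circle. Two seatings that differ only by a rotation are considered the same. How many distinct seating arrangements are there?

Seat Xiu anywhere (absorbing the rotational symmetry), then permute the other 6: (6)! = 720.

720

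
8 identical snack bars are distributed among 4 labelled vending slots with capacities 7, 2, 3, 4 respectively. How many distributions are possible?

Without the upper bounds there are C(11,3) = 165 ways to split 8 among 4 vending slots.
Subtract solutions that violate a single cap (substitute x_i' = x_i − (cap_i+1)): x_1 ≥ 8 gives C(3,3) = 1; x_2 ≥ 3 gives C(8,3) = 56; x_3 ≥ 4 gives C(7,3) = 35; x_4 ≥ 5 gives C(6,3) = 20. Together 112.
Add back pairs where two caps are both exceeded: 0 + 0 + 0 + 4 + 1 + 0 = 5.
By inclusion–exclusion the count is 165 − 112 + 5 = 58.

58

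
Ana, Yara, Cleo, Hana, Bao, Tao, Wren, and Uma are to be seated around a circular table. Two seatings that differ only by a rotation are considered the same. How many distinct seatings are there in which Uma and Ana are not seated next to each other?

3600

Without the restriction there are (7)! = 5040 seatings.
Those with Uma next to Ana: fuse the pair into one unit and seat 7 units around a circle — 2·(6)! = 1440.
Subtracting, 5040 − 1440 = 3600.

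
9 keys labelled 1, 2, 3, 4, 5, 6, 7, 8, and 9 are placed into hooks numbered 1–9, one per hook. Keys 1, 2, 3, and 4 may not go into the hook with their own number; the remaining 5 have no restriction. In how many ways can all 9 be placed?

Let Aᵢ (for 1 ≤ i ≤ 4) be the placements that put key i in its forbidden hook. Any j of these fix j positions, leaving (9−j)! ways to fill the rest, and there are C(4,j) ways to pick which j.
By inclusion–exclusion, the number of valid placements is Σ_{j=0}^{4} (−1)^j C(4,j)·(9−j)!.
Computing: 362880 − 161280 + 30240 − 2880 + 120 = 229080.

229080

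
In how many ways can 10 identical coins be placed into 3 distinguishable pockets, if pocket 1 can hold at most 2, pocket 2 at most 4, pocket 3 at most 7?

9

By stars and bars, unrestricted non-negative solutions to x_1+…+x_3 = 10 number C(10+2,2) = 66.
Subtract solutions that violate a single cap (substitute x_i' = x_i − (cap_i+1)): x_1 ≥ 3 gives C(9,2) = 36; x_2 ≥ 5 gives C(7,2) = 21; x_3 ≥ 8 gives C(4,2) = 6. Together 63.
Add back pairs where two caps are both exceeded: 6 + 0 + 0 = 6.
By inclusion–exclusion the count is 66 − 63 + 6 = 9.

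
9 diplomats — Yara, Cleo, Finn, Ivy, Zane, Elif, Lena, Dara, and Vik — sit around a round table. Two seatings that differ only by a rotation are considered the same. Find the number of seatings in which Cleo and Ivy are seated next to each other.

10080

Glue Cleo and Ivy into a block (2 internal orders). Seating 8 units around a circle gives (7)! arrangements.
So 2 × (7)! = 2 × 5040 = 10080.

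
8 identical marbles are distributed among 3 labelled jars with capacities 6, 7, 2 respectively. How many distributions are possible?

By stars and bars, unrestricted non-negative solutions to x_1+…+x_3 = 8 number C(8+2,2) = 45.
Subtract solutions that violate a single cap (substitute x_i' = x_i − (cap_i+1)): x_1 ≥ 7 gives C(3,2) = 3; x_2 ≥ 8 gives C(2,2) = 1; x_3 ≥ 3 gives C(7,2) = 21. Together 25.
No two caps can be exceeded simultaneously, so the pair terms are all 0.
By inclusion–exclusion the count is 45 − 25 + 0 = 20.

20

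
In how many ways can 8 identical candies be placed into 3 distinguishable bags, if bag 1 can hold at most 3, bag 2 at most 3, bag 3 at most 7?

By stars and bars, unrestricted non-negative solutions to x_1+…+x_3 = 8 number C(8+2,2) = 45.
Subtract solutions that violate a single cap (substitute x_i' = x_i − (cap_i+1)): x_1 ≥ 4 gives C(6,2) = 15; x_2 ≥ 4 gives C(6,2) = 15; x_3 ≥ 8 gives C(2,2) = 1. Together 31.
Add back pairs where two caps are both exceeded: 1 + 0 + 0 = 1.
By inclusion–exclusion the count is 45 − 31 + 1 = 15.

15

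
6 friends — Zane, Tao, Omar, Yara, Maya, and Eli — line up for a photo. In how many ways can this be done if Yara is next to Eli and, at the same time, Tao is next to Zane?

96

Treat {Yara,Eli} as one block (2 orders) and {Tao,Zane} as another (2 orders).
That leaves 4 units to arrange: 2 × 2 × 4! = 4 × 24 = 96.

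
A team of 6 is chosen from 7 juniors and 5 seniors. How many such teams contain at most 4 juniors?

812

Split by how many juniors are chosen (0 through 4).
Sum: C(7,0)·C(5,6) + C(7,1)·C(5,5) + C(7,2)·C(5,4) + C(7,3)·C(5,3) + C(7,4)·C(5,2) = 0 + 7 + 105 + 350 + 350 = 812.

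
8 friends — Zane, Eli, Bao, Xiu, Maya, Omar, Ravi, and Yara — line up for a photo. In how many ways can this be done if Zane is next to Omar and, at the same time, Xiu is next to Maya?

Treat {Zane,Omar} as one block (2 orders) and {Xiu,Maya} as another (2 orders).
That leaves 6 units to arrange: 2 × 2 × 6! = 4 × 720 = 2880.

2880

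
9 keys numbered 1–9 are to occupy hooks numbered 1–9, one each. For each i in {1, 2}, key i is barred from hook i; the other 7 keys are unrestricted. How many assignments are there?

287280

Let Aᵢ (for i ∈ {1, 2}) be the placements that put key i in its forbidden hook. Any j of these fix j positions, leaving (9−j)! ways to fill the rest, and there are C(2,j) ways to pick which j.
By inclusion–exclusion, the number of valid placements is Σ_{j=0}^{2} (−1)^j C(2,j)·(9−j)!.
Computing: 362880 − 80640 + 5040 = 287280.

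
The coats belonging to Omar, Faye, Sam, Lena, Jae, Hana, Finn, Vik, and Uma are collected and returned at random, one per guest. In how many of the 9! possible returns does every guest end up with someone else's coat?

Count assignments avoiding every fixed point. For any j of the 9 guests fixed to their own coat, the other 9−j can be arranged in (9−j)! ways.
By inclusion–exclusion this is Σ_{j=0}^{9} (−1)^j C(9,j)·(9−j)!.
Computing: 362880 − 362880 + 181440 − 60480 + 15120 − 3024 + 504 − 72 + 9 − 1 = 133496.

133496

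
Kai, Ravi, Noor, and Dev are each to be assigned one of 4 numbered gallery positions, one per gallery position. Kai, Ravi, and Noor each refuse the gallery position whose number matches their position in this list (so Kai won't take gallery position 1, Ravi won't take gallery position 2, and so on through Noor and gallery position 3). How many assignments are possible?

11

Let Aᵢ (for i ∈ {1, 2, 3}) be the placements that put person i in their forbidden gallery position. Any j of these fix j positions, leaving (4−j)! ways to fill the rest, and there are C(3,j) ways to pick which j.
By inclusion–exclusion, the number of valid placements is Σ_{j=0}^{3} (−1)^j C(3,j)·(4−j)!.
Computing: 24 − 18 + 6 − 1 = 11.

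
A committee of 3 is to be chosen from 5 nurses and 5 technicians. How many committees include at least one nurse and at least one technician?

Total 3-person selections from all 10: C(10,3) = 120.
Subtract selections that omit an entire group: no nurses → C(5,3) = 10; no technicians → C(5,3) = 10.
Both groups omitted at once is impossible, so 120 − 20 = 100.

100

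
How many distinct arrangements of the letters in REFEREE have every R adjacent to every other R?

30

Treat the 2 copies of R as a single block. The multiset to arrange is then {RR, E, E, E, E, F}, 6 items in all.
That gives (6)!/(4!) = 30 arrangements.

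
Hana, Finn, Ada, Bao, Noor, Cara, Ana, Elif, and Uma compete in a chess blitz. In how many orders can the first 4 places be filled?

3024

There are 9 choices for 1st place, 8 for 2nd, and so on down to 6 for position 4.
That gives 9 × 8 × 7 × 6 = 3024.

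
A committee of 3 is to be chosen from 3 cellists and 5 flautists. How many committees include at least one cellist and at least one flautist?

Unrestricted: C(8,3) = 56 ways to pick any 3 of the 8.
Selections missing a whole group: no cellists → C(5,3) = 10; no flautists → C(3,3) = 1.
Both groups omitted at once is impossible, so 56 − 11 = 45.

45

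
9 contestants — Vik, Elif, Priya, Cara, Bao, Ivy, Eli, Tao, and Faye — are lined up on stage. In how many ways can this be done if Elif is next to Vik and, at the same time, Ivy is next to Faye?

Treat {Elif,Vik} as one block (2 orders) and {Ivy,Faye} as another (2 orders).
That leaves 7 units to arrange: 2 × 2 × 7! = 4 × 5040 = 20160.

20160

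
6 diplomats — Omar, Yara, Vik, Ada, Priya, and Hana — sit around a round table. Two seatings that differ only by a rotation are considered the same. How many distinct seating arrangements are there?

Around a circle, 6 distinct people have 6!/6 = (5)! = 120 rotationally distinct seatings.

120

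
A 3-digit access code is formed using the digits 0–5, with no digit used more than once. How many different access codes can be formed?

With no repetition, fill the 3 digits in order: 6 choices, then 5, down to 4.
That product is 6 × 5 × 4 = 120.

120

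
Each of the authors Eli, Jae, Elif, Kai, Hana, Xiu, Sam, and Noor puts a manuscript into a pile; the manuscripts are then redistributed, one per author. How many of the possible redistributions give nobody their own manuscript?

Count assignments avoiding every fixed point. For any j of the 8 authors fixed to their own manuscript, the other 8−j can be arranged in (8−j)! ways.
By inclusion–exclusion this is Σ_{j=0}^{8} (−1)^j C(8,j)·(8−j)!.
Computing: 40320 − 40320 + 20160 − 6720 + 1680 − 336 + 56 − 8 + 1 = 14833.

14833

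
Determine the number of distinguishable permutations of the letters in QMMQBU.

QMMQBU has 6 letters with M appearing twice and Q appearing twice.
Dividing 6! = 720 by 2!·2! = 4 for the repeated letters gives 180.

180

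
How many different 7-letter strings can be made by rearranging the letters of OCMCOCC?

OCMCOCC has 7 letters with C appearing 4 times and O appearing twice.
Dividing 7! = 5040 by 4!·2! = 48 for the repeated letters gives 105.

105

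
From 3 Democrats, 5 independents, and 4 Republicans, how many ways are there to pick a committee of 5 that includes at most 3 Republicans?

784

Split by how many Republicans are chosen (0 through 3).
Sum: C(4,0)·C(8,5) + C(4,1)·C(8,4) + C(4,2)·C(8,3) + C(4,3)·C(8,2) = 56 + 280 + 336 + 112 = 784.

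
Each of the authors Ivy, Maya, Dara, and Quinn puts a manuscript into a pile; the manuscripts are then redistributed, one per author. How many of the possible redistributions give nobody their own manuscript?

Count assignments avoiding every fixed point. For any j of the 4 authors fixed to their own manuscript, the other 4−j can be arranged in (4−j)! ways.
By inclusion–exclusion this is Σ_{j=0}^{4} (−1)^j C(4,j)·(4−j)!.
Computing: 24 − 24 + 12 − 4 + 1 = 9.

9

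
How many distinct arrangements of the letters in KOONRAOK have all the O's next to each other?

360

Treat the 3 copies of O as a single block. The multiset to arrange is then {OOO, A, K, K, N, R}, 6 items in all.
That gives (6)!/(2!) = 360 arrangements.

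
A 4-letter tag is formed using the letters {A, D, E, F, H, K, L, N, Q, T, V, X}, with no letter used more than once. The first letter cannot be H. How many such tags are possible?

The first letter has 12−1 = 11 choices (anything except H).
The remaining 3 letters are filled from the other 11 symbols without repetition: 11 × 10 × 9 = 990.
Total: 11 × 990 = 10890.

10890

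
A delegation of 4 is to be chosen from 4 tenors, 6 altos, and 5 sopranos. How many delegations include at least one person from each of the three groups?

With no constraint there are C(15,4) = 1365 possible selections.
Subtract selections that omit an entire group: no tenors → C(11,4) = 330; no altos → C(9,4) = 126; no sopranos → C(10,4) = 210.
Add back selections omitting two groups (i.e. drawn from a single group): C(4,4) + C(6,4) + C(5,4) = 21.
By inclusion–exclusion: 1365 − 666 + 21 = 720.

720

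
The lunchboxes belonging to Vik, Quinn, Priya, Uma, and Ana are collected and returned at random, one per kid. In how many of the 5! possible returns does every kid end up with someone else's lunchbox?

44

This is the derangement count D_5: permutations of 5 items with no fixed point.
By inclusion–exclusion this is Σ_{j=0}^{5} (−1)^j C(5,j)·(5−j)!.
Computing: 120 − 120 + 60 − 20 + 5 − 1 = 44.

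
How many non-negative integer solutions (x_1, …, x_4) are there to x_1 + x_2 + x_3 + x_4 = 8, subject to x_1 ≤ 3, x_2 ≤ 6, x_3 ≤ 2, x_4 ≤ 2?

32

Ignoring the caps, the number of non-negative solutions to x_1+…+x_4 = 8 is C(11,3) = 165.
Subtract solutions that violate a single cap (substitute x_i' = x_i − (cap_i+1)): x_1 ≥ 4 gives C(7,3) = 35; x_2 ≥ 7 gives C(4,3) = 4; x_3 ≥ 3 gives C(8,3) = 56; x_4 ≥ 3 gives C(8,3) = 56. Together 151.
Add back pairs where two caps are both exceeded: 0 + 4 + 4 + 0 + 0 + 10 = 18.
By inclusion–exclusion the count is 165 − 151 + 18 = 32.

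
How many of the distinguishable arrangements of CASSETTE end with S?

Fix S in the last position and arrange the remaining 7 letters.
Those 7 letters have E appearing twice and T appearing twice, giving (7)!/(2!·2!) = 1260.

1260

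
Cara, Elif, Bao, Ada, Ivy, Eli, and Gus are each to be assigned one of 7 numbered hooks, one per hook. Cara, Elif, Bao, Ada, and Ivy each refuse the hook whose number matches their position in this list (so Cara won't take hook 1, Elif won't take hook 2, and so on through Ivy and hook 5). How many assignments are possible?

Let Aᵢ (for 1 ≤ i ≤ 5) be the placements that put person i in their forbidden hook. Any j of these fix j positions, leaving (7−j)! ways to fill the rest, and there are C(5,j) ways to pick which j.
By inclusion–exclusion, the number of valid placements is Σ_{j=0}^{5} (−1)^j C(5,j)·(7−j)!.
Computing: 5040 − 3600 + 1200 − 240 + 30 − 2 = 2428.

2428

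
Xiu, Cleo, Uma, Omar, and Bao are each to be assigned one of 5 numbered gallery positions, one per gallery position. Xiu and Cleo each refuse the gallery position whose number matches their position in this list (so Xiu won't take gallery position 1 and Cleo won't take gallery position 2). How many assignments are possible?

78

Let Aᵢ (for i ∈ {1, 2}) be the placements that put person i in their forbidden gallery position. Any j of these fix j positions, leaving (5−j)! ways to fill the rest, and there are C(2,j) ways to pick which j.
By inclusion–exclusion, the number of valid placements is Σ_{j=0}^{2} (−1)^j C(2,j)·(5−j)!.
Computing: 120 − 48 + 6 = 78.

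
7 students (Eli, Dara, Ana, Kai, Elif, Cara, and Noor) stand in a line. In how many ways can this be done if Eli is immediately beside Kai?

Glue Eli and Kai into one block (2 internal orders), leaving 6 units to arrange in a row.
That gives 2 × 6! = 2 × 720 = 1440.

1440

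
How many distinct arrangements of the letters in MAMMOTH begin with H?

With the first slot taken by H, it remains to arrange the other 6 letters (MAMMOT).
Those 6 letters have M appearing 3 times, giving (6)!/(3!) = 120.

120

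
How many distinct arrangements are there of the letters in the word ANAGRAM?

840

The 7 letters of ANAGRAM have repeats: A appearing 3 times.
So there are 7! / (3!) = 840 distinguishable arrangements.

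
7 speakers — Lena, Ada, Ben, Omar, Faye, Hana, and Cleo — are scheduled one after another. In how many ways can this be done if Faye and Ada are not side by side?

There are 7! = 5040 arrangements in all. If Faye and Ada are adjacent, merging them into one block gives 2·(6)! = 1440 arrangements.
Complementary counting: 5040 − 1440 = 3600.

3600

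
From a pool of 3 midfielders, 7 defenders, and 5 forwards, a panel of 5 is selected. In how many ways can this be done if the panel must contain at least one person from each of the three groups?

1925

With no constraint there are C(15,5) = 3003 possible selections.
Selections missing a whole group: no midfielders → C(12,5) = 792; no defenders → C(8,5) = 56; no forwards → C(10,5) = 252.
Add back selections omitting two groups (i.e. drawn from a single group): C(3,5) + C(7,5) + C(5,5) = 22.
By inclusion–exclusion: 3003 − 1100 + 22 = 1925.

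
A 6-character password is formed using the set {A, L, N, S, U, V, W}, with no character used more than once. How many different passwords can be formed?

5040

Choose and order 6 of the 7 symbols: the first character has 7 options, the next 6, and so on down to 2.
7 × 6 × 5 × 4 × 3 × 2 = 5040.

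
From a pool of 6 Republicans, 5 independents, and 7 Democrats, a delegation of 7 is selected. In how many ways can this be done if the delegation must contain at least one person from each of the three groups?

With no constraint there are C(18,7) = 31824 possible selections.
Subtract selections that omit an entire group: no Republicans → C(12,7) = 792; no independents → C(13,7) = 1716; no Democrats → C(11,7) = 330.
Add back selections omitting two groups (i.e. drawn from a single group): C(6,7) + C(5,7) + C(7,7) = 1.
By inclusion–exclusion: 31824 − 2838 + 1 = 28987.

28987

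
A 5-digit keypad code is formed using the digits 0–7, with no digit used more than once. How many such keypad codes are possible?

This is a permutation of 5 out of 8: P(8,5) = 8!/3!.
8 × 7 × 6 × 5 × 4 = 6720.

6720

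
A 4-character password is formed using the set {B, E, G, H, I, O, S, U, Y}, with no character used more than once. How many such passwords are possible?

3024

With no repetition, fill the 4 characters in order: 9 choices, then 8, down to 6.
9 × 8 × 7 × 6 = 3024.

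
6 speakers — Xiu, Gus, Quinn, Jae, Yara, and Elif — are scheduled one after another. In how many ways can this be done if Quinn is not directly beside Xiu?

480

There are 6! = 720 arrangements in all. If Quinn and Xiu are adjacent, merging them into one block gives 2·(5)! = 240 arrangements.
So 720 − 240 = 480 arrangements keep them apart.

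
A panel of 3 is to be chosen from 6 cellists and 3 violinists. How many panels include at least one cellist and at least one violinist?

With no constraint there are C(9,3) = 84 possible selections.
Subtract selections that omit an entire group: no cellists → C(3,3) = 1; no violinists → C(6,3) = 20.
Both groups omitted at once is impossible, so 84 − 21 = 63.

63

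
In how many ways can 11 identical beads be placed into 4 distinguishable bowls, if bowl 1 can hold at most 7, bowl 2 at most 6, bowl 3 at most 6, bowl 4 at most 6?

239

By stars and bars, unrestricted non-negative solutions to x_1+…+x_4 = 11 number C(11+3,3) = 364.
Subtract solutions that violate a single cap (substitute x_i' = x_i − (cap_i+1)): x_1 ≥ 8 gives C(6,3) = 20; x_2 ≥ 7 gives C(7,3) = 35; x_3 ≥ 7 gives C(7,3) = 35; x_4 ≥ 7 gives C(7,3) = 35. Together 125.
No two caps can be exceeded simultaneously, so the pair terms are all 0.
By inclusion–exclusion the count is 364 − 125 + 0 = 239.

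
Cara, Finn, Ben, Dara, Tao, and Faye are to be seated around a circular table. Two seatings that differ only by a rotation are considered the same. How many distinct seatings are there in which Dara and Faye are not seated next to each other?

Without the restriction there are (5)! = 120 seatings.
Those with Dara next to Faye: fuse the pair into one unit and seat 5 units around a circle — 2·(4)! = 48.
Subtracting, 120 − 48 = 72.

72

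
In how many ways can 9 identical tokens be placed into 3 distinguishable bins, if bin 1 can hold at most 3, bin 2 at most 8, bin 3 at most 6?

Without the upper bounds there are C(11,2) = 55 ways to split 9 among 3 bins.
Subtract solutions that violate a single cap (substitute x_i' = x_i − (cap_i+1)): x_1 ≥ 4 gives C(7,2) = 21; x_2 ≥ 9 gives C(2,2) = 1; x_3 ≥ 7 gives C(4,2) = 6. Together 28.
No two caps can be exceeded simultaneously, so the pair terms are all 0.
By inclusion–exclusion the count is 55 − 28 + 0 = 27.

27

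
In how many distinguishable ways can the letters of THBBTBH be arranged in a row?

The 7 letters of THBBTBH have repeats: B appearing 3 times, H appearing twice, and T appearing twice.
The number of distinct arrangements is 7!/(3!·2!·2!) = 5040/24 = 210.

210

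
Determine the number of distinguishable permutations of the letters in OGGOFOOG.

280

OGGOFOOG has 8 letters with G appearing 3 times and O appearing 4 times.
The number of distinct arrangements is 8!/(4!·3!) = 40320/144 = 280.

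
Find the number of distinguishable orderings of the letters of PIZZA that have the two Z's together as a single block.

Treat the 2 copies of Z as a single block. The multiset to arrange is then {ZZ, A, I, P}, 4 items in all.
All 4 items are distinct, so there are (4)! = 24 arrangements.

24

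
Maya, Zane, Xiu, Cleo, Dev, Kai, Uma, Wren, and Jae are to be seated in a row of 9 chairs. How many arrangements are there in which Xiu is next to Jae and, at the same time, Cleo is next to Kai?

20160

Treat {Xiu,Jae} as one block (2 orders) and {Cleo,Kai} as another (2 orders).
That leaves 7 units to arrange: 2 × 2 × 7! = 4 × 5040 = 20160.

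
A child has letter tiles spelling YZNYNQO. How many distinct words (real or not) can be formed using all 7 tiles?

The 7 letters of YZNYNQO have repeats: N appearing twice and Y appearing twice.
The number of distinct arrangements is 7!/(2!·2!) = 5040/4 = 1260.

1260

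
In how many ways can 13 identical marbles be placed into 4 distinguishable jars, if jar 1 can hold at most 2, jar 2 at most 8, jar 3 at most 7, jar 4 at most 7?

Without the upper bounds there are C(16,3) = 560 ways to split 13 among 4 jars.
Subtract solutions that violate a single cap (substitute x_i' = x_i − (cap_i+1)): x_1 ≥ 3 gives C(13,3) = 286; x_2 ≥ 9 gives C(7,3) = 35; x_3 ≥ 8 gives C(8,3) = 56; x_4 ≥ 8 gives C(8,3) = 56. Together 433.
Add back pairs where two caps are both exceeded: 4 + 10 + 10 + 0 + 0 + 0 = 24.
By inclusion–exclusion the count is 560 − 433 + 24 = 151.

151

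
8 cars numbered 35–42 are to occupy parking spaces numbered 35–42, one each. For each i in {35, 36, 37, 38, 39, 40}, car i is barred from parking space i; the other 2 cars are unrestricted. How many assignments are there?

Let Aᵢ (for 35 ≤ i ≤ 40) be the placements that put car i in its forbidden parking space. Any j of these fix j positions, leaving (8−j)! ways to fill the rest, and there are C(6,j) ways to pick which j.
By inclusion–exclusion, the number of valid placements is Σ_{j=0}^{6} (−1)^j C(6,j)·(8−j)!.
Computing: 40320 − 30240 + 10800 − 2400 + 360 − 36 + 2 = 18806.

18806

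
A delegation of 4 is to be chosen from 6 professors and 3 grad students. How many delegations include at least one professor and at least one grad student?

111

Total 4-person selections from all 9: C(9,4) = 126.
Subtract selections that omit an entire group: no professors → C(3,4) = 0; no grad students → C(6,4) = 15.
Both groups omitted at once is impossible, so 126 − 15 = 111.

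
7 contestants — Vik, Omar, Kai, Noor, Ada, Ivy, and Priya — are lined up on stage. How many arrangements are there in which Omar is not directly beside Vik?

3600

Of the 7! = 5040 arrangements, those with Omar and Vik adjacent number 2 × 6! = 1440 (treat the pair as a block with 2 internal orders).
So 5040 − 1440 = 3600 arrangements keep them apart.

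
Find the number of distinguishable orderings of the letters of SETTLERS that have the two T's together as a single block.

1260

Treat the 2 copies of T as a single block. The multiset to arrange is then {TT, E, E, L, R, S, S}, 7 items in all.
That gives (7)!/(2!·2!) = 1260 arrangements.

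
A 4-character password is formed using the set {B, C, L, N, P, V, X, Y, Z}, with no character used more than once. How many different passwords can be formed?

Choose and order 4 of the 9 symbols: the first character has 9 options, the next 8, then 7, 6.
That product is 9 × 8 × 7 × 6 = 3024.

3024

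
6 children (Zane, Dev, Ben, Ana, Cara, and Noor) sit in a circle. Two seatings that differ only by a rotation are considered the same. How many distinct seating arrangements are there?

120

Seat Zane anywhere (absorbing the rotational symmetry), then permute the other 5: (5)! = 120.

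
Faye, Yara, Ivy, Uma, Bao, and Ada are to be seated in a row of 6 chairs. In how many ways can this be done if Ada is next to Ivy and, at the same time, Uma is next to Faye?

96

Treat {Ada,Ivy} as one block (2 orders) and {Uma,Faye} as another (2 orders).
That leaves 4 units to arrange: 2 × 2 × 4! = 4 × 24 = 96.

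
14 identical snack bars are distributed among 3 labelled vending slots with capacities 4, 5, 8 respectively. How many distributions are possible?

Without the upper bounds there are C(16,2) = 120 ways to split 14 among 3 vending slots.
Subtract solutions that violate a single cap (substitute x_i' = x_i − (cap_i+1)): x_1 ≥ 5 gives C(11,2) = 55; x_2 ≥ 6 gives C(10,2) = 45; x_3 ≥ 9 gives C(7,2) = 21. Together 121.
Add back pairs where two caps are both exceeded: 10 + 1 + 0 = 11.
By inclusion–exclusion the count is 120 − 121 + 11 = 10.

10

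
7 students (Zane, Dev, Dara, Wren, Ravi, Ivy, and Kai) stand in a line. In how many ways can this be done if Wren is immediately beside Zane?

1440

Glue Wren and Zane into one block (2 internal orders), leaving 6 units to arrange in a row.
So the count is 2·(6)! = 1440.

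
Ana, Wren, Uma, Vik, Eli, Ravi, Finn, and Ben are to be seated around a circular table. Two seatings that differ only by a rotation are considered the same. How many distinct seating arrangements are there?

Fix one person's seat to break rotational symmetry; the remaining 7 people can be arranged in (7)! = 5040 ways.

5040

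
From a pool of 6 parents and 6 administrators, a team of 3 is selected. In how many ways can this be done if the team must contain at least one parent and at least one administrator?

180

Total 3-person selections from all 12: C(12,3) = 220.
Subtract selections that omit an entire group: no parents → C(6,3) = 20; no administrators → C(6,3) = 20.
Both groups omitted at once is impossible, so 220 − 40 = 180.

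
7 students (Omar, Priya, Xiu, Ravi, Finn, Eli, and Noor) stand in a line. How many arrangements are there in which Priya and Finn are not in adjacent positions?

There are 7! = 5040 arrangements in all. If Priya and Finn are adjacent, merging them into one block gives 2·(6)! = 1440 arrangements.
Complementary counting: 5040 − 1440 = 3600.

3600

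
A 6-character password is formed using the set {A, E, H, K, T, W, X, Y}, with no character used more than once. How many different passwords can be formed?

This is a permutation of 6 out of 8: P(8,6) = 8!/2!.
That product is 8 × 7 × 6 × 5 × 4 × 3 = 20160.

20160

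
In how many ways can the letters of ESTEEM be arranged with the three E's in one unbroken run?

24

Treat the 3 copies of E as a single block. The multiset to arrange is then {EEE, M, S, T}, 4 items in all.
All 4 items are distinct, so there are (4)! = 24 arrangements.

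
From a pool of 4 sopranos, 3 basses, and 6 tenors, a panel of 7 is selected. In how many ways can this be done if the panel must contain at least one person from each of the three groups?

With no constraint there are C(13,7) = 1716 possible selections.
Subtract selections that omit an entire group: no sopranos → C(9,7) = 36; no basses → C(10,7) = 120; no tenors → C(7,7) = 1.
Add back selections omitting two groups (i.e. drawn from a single group): C(4,7) + C(3,7) + C(6,7) = 0.
By inclusion–exclusion: 1716 − 157 + 0 = 1559.

1559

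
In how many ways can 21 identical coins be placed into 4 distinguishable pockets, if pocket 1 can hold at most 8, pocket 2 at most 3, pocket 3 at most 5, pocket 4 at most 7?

By stars and bars, unrestricted non-negative solutions to x_1+…+x_4 = 21 number C(21+3,3) = 2024.
Subtract solutions that violate a single cap (substitute x_i' = x_i − (cap_i+1)): x_1 ≥ 9 gives C(15,3) = 455; x_2 ≥ 4 gives C(20,3) = 1140; x_3 ≥ 6 gives C(18,3) = 816; x_4 ≥ 8 gives C(16,3) = 560. Together 2971.
Add back pairs where two caps are both exceeded: 165 + 84 + 35 + 364 + 220 + 120 = 988.
Subtract triples: 10 + 1 + 0 + 20 = 31.
By inclusion–exclusion the count is 2024 − 2971 + 988 − 31 = 10.

10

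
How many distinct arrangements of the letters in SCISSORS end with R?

Fix R in the last position and arrange the remaining 7 letters.
Those 7 letters have S appearing 4 times, giving (7)!/(4!) = 210.

210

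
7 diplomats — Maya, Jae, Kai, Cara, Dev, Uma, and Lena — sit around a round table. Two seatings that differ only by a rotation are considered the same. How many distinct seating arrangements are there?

720

Seat Maya anywhere (absorbing the rotational symmetry), then permute the other 6: (6)! = 720.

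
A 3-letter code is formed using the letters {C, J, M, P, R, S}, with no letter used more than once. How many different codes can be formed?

With no repetition, fill the 3 letters in order: 6 choices, then 5, down to 4.
That product is 6 × 5 × 4 = 120.

120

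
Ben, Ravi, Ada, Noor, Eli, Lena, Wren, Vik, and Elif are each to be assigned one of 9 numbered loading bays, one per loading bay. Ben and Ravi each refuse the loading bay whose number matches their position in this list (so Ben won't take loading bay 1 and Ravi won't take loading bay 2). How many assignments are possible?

Let Aᵢ (for i ∈ {1, 2}) be the placements that put person i in their forbidden loading bay. Any j of these fix j positions, leaving (9−j)! ways to fill the rest, and there are C(2,j) ways to pick which j.
By inclusion–exclusion, the number of valid placements is Σ_{j=0}^{2} (−1)^j C(2,j)·(9−j)!.
Computing: 362880 − 80640 + 5040 = 287280.

287280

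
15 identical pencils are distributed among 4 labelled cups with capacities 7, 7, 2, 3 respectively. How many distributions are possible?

30

Ignoring the caps, the number of non-negative solutions to x_1+…+x_4 = 15 is C(18,3) = 816.
Subtract solutions that violate a single cap (substitute x_i' = x_i − (cap_i+1)): x_1 ≥ 8 gives C(10,3) = 120; x_2 ≥ 8 gives C(10,3) = 120; x_3 ≥ 3 gives C(15,3) = 455; x_4 ≥ 4 gives C(14,3) = 364. Together 1059.
Add back pairs where two caps are both exceeded: 0 + 35 + 20 + 35 + 20 + 165 = 275.
Subtract triples: 0 + 0 + 1 + 1 = 2.
By inclusion–exclusion the count is 816 − 1059 + 275 − 2 = 30.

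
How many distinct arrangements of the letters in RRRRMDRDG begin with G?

168

With the first slot taken by G, it remains to arrange the other 8 letters (RRRRMDRD).
Those 8 letters have D appearing twice and R appearing 5 times, giving (8)!/(5!·2!) = 168.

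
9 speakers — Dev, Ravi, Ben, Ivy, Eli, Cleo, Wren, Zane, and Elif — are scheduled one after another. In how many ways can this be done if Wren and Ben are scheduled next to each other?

Glue Wren and Ben into one block (2 internal orders), leaving 8 units to arrange in a row.
So the count is 2·(8)! = 80640.

80640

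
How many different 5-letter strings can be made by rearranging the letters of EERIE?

EERIE has 5 letters with E appearing 3 times.
Dividing 5! = 120 by 3! = 6 for the repeated letters gives 20.

20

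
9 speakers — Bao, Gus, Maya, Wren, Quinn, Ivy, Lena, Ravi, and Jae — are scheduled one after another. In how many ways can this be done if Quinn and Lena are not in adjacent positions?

282240

There are 9! = 362880 arrangements in all. If Quinn and Lena are adjacent, merging them into one block gives 2·(8)! = 80640 arrangements.
So 362880 − 80640 = 282240 arrangements keep them apart.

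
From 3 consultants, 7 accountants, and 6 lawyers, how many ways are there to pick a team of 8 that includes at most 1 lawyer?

Split by how many lawyers are chosen (0 through 1).
Sum: C(6,0)·C(10,8) + C(6,1)·C(10,7) = 45 + 720 = 765.

765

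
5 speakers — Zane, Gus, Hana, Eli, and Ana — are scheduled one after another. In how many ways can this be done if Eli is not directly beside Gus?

72

There are 5! = 120 arrangements in all. If Eli and Gus are adjacent, merging them into one block gives 2·(4)! = 48 arrangements.
So 120 − 48 = 72 arrangements keep them apart.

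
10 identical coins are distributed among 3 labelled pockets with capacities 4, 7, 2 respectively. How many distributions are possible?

Ignoring the caps, the number of non-negative solutions to x_1+…+x_3 = 10 is C(12,2) = 66.
Subtract solutions that violate a single cap (substitute x_i' = x_i − (cap_i+1)): x_1 ≥ 5 gives C(7,2) = 21; x_2 ≥ 8 gives C(4,2) = 6; x_3 ≥ 3 gives C(9,2) = 36. Together 63.
Add back pairs where two caps are both exceeded: 0 + 6 + 0 = 6.
By inclusion–exclusion the count is 66 − 63 + 6 = 9.

9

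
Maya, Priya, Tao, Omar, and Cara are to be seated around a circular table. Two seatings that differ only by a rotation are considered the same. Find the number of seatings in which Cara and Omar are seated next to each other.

Glue Cara and Omar into a block (2 internal orders). Seating 4 units around a circle gives (3)! arrangements.
So 2 × (3)! = 2 × 6 = 12.

12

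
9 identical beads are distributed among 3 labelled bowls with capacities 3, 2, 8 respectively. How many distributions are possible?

11

Without the upper bounds there are C(11,2) = 55 ways to split 9 among 3 bowls.
Subtract solutions that violate a single cap (substitute x_i' = x_i − (cap_i+1)): x_1 ≥ 4 gives C(7,2) = 21; x_2 ≥ 3 gives C(8,2) = 28; x_3 ≥ 9 gives C(2,2) = 1. Together 50.
Add back pairs where two caps are both exceeded: 6 + 0 + 0 = 6.
By inclusion–exclusion the count is 55 − 50 + 6 = 11.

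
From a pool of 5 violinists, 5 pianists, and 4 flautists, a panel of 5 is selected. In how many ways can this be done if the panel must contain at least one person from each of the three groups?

Unrestricted: C(14,5) = 2002 ways to pick any 5 of the 14.
Subtract selections that omit an entire group: no violinists → C(9,5) = 126; no pianists → C(9,5) = 126; no flautists → C(10,5) = 252.
Add back selections omitting two groups (i.e. drawn from a single group): C(5,5) + C(5,5) + C(4,5) = 2.
By inclusion–exclusion: 2002 − 504 + 2 = 1500.

1500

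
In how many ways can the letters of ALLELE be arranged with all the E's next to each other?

Treat the 2 copies of E as a single block. The multiset to arrange is then {EE, A, L, L, L}, 5 items in all.
That gives (5)!/(3!) = 20 arrangements.

20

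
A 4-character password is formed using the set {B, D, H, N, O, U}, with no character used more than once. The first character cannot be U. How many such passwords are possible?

The first character has 6−1 = 5 choices (anything except U).
The remaining 3 characters are filled from the other 5 symbols without repetition: 5 × 4 × 3 = 60.
Total: 5 × 60 = 300.

300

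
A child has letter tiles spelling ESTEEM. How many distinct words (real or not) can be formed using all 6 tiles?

120

The 6 letters of ESTEEM have repeats: E appearing 3 times.
The number of distinct arrangements is 6!/(3!) = 720/6 = 120.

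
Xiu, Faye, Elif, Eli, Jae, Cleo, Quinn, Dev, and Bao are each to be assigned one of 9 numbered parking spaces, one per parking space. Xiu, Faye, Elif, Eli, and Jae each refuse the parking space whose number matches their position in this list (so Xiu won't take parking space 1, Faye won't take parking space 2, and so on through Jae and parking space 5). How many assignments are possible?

Let Aᵢ (for 1 ≤ i ≤ 5) be the placements that put person i in their forbidden parking space. Any j of these fix j positions, leaving (9−j)! ways to fill the rest, and there are C(5,j) ways to pick which j.
By inclusion–exclusion, the number of valid placements is Σ_{j=0}^{5} (−1)^j C(5,j)·(9−j)!.
Computing: 362880 − 201600 + 50400 − 7200 + 600 − 24 = 205056.

205056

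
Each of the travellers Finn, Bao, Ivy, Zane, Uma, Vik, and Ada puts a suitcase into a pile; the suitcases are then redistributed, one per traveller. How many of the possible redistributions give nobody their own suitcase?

Count assignments avoiding every fixed point. For any j of the 7 travellers fixed to their own suitcase, the other 7−j can be arranged in (7−j)! ways.
By inclusion–exclusion this is Σ_{j=0}^{7} (−1)^j C(7,j)·(7−j)!.
Computing: 5040 − 5040 + 2520 − 840 + 210 − 42 + 7 − 1 = 1854.

1854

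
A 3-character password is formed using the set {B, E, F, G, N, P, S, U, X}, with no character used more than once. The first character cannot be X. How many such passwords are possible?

448

The first character has 9−1 = 8 choices (anything except X).
The remaining 2 characters are filled from the other 8 symbols without repetition: 8 × 7 = 56.
Total: 8 × 56 = 448.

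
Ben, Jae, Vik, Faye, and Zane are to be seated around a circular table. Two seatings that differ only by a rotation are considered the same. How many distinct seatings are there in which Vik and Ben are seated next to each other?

12

Treat {Vik, Ben} as one unit (2 internal orders) and seat the resulting 4 units around the table: (3)! circular arrangements.
So 2 × (3)! = 2 × 6 = 12.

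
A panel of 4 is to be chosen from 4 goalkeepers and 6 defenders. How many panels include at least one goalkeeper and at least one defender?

Unrestricted: C(10,4) = 210 ways to pick any 4 of the 10.
Subtract selections that omit an entire group: no goalkeepers → C(6,4) = 15; no defenders → C(4,4) = 1.
Both groups omitted at once is impossible, so 210 − 16 = 194.

194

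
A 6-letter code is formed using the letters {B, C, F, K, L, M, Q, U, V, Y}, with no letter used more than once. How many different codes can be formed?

151200

With no repetition, fill the 6 letters in order: 10 choices, then 9, down to 5.
That product is 10 × 9 × 8 × 7 × 6 × 5 = 151200.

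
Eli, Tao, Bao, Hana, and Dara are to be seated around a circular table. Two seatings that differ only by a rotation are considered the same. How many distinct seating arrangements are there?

Around a circle, 5 distinct people have 5!/5 = (4)! = 24 rotationally distinct seatings.

24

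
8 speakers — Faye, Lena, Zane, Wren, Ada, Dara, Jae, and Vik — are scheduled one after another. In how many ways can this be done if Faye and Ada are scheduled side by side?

10080

Glue Faye and Ada into one block (2 internal orders), leaving 7 units to arrange in a row.
So the count is 2·(7)! = 10080.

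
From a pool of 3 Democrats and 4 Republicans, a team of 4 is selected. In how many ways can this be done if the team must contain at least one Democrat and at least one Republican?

Total 4-person selections from all 7: C(7,4) = 35.
Selections missing a whole group: no Democrats → C(4,4) = 1; no Republicans → C(3,4) = 0.
Both groups omitted at once is impossible, so 35 − 1 = 34.

34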